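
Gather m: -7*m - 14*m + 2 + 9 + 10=21 - 21*m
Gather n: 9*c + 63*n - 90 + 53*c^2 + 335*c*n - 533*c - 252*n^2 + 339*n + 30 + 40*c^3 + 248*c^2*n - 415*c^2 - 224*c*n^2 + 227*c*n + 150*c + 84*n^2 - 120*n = 40*c^3 - 362*c^2 - 374*c + n^2*(-224*c - 168) + n*(248*c^2 + 562*c + 282) - 60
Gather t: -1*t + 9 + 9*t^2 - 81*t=9*t^2 - 82*t + 9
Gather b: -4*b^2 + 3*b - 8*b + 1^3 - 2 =-4*b^2 - 5*b - 1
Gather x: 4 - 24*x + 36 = 40 - 24*x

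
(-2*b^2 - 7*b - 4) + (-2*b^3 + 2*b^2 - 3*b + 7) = -2*b^3 - 10*b + 3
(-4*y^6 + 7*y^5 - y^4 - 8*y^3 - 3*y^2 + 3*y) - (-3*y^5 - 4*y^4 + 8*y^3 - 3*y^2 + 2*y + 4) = -4*y^6 + 10*y^5 + 3*y^4 - 16*y^3 + y - 4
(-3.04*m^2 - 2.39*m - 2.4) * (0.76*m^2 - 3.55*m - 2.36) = -2.3104*m^4 + 8.9756*m^3 + 13.8349*m^2 + 14.1604*m + 5.664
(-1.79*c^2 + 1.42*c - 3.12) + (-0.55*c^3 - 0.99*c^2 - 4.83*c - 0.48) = -0.55*c^3 - 2.78*c^2 - 3.41*c - 3.6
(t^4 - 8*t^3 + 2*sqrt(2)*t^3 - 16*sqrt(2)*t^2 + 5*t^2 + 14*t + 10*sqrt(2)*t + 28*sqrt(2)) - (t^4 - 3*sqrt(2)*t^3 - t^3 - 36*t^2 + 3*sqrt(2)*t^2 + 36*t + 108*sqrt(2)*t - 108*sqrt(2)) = -7*t^3 + 5*sqrt(2)*t^3 - 19*sqrt(2)*t^2 + 41*t^2 - 98*sqrt(2)*t - 22*t + 136*sqrt(2)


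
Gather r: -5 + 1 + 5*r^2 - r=5*r^2 - r - 4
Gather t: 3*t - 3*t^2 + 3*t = -3*t^2 + 6*t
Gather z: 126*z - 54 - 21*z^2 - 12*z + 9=-21*z^2 + 114*z - 45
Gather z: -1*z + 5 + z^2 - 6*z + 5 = z^2 - 7*z + 10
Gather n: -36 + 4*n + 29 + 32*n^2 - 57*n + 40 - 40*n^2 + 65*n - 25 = -8*n^2 + 12*n + 8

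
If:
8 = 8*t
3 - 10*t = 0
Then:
No Solution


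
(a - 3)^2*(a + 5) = a^3 - a^2 - 21*a + 45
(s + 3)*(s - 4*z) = s^2 - 4*s*z + 3*s - 12*z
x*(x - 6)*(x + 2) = x^3 - 4*x^2 - 12*x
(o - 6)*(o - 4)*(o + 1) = o^3 - 9*o^2 + 14*o + 24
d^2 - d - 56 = (d - 8)*(d + 7)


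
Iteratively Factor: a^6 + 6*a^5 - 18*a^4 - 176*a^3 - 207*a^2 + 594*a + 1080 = (a + 3)*(a^5 + 3*a^4 - 27*a^3 - 95*a^2 + 78*a + 360) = (a - 2)*(a + 3)*(a^4 + 5*a^3 - 17*a^2 - 129*a - 180) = (a - 2)*(a + 3)^2*(a^3 + 2*a^2 - 23*a - 60) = (a - 5)*(a - 2)*(a + 3)^2*(a^2 + 7*a + 12) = (a - 5)*(a - 2)*(a + 3)^2*(a + 4)*(a + 3)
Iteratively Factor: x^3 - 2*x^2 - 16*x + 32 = (x - 2)*(x^2 - 16) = (x - 2)*(x + 4)*(x - 4)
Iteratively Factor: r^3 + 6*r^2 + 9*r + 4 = (r + 1)*(r^2 + 5*r + 4) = (r + 1)^2*(r + 4)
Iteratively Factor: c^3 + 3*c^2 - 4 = (c - 1)*(c^2 + 4*c + 4) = (c - 1)*(c + 2)*(c + 2)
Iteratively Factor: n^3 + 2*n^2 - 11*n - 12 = (n + 4)*(n^2 - 2*n - 3) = (n + 1)*(n + 4)*(n - 3)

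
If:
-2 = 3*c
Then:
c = -2/3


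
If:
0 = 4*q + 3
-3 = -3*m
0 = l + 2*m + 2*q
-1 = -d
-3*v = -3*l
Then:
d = 1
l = -1/2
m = 1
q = -3/4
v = -1/2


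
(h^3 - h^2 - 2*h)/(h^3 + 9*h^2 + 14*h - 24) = h*(h^2 - h - 2)/(h^3 + 9*h^2 + 14*h - 24)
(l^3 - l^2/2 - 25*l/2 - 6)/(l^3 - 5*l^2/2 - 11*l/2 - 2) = (l + 3)/(l + 1)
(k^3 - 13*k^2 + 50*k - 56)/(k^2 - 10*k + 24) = (k^2 - 9*k + 14)/(k - 6)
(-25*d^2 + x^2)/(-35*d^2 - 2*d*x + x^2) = (-5*d + x)/(-7*d + x)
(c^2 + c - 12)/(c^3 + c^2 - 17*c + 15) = (c + 4)/(c^2 + 4*c - 5)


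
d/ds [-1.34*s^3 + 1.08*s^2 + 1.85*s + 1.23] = -4.02*s^2 + 2.16*s + 1.85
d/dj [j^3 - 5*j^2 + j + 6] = 3*j^2 - 10*j + 1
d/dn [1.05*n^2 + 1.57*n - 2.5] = 2.1*n + 1.57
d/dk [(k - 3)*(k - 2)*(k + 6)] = 3*k^2 + 2*k - 24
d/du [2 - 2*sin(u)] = -2*cos(u)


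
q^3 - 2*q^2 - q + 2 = (q - 2)*(q - 1)*(q + 1)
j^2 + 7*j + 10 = (j + 2)*(j + 5)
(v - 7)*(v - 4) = v^2 - 11*v + 28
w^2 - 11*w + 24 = (w - 8)*(w - 3)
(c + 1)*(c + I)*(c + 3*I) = c^3 + c^2 + 4*I*c^2 - 3*c + 4*I*c - 3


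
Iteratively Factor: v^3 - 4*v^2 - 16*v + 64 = (v - 4)*(v^2 - 16) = (v - 4)*(v + 4)*(v - 4)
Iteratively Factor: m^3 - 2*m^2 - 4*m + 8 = (m - 2)*(m^2 - 4) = (m - 2)*(m + 2)*(m - 2)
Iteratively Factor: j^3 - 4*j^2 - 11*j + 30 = (j - 2)*(j^2 - 2*j - 15) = (j - 2)*(j + 3)*(j - 5)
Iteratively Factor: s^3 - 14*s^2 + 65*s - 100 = (s - 5)*(s^2 - 9*s + 20) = (s - 5)^2*(s - 4)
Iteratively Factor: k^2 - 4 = (k + 2)*(k - 2)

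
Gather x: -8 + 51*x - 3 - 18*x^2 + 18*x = -18*x^2 + 69*x - 11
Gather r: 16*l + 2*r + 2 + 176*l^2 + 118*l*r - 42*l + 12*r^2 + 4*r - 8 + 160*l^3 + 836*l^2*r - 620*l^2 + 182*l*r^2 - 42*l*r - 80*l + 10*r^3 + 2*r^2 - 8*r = 160*l^3 - 444*l^2 - 106*l + 10*r^3 + r^2*(182*l + 14) + r*(836*l^2 + 76*l - 2) - 6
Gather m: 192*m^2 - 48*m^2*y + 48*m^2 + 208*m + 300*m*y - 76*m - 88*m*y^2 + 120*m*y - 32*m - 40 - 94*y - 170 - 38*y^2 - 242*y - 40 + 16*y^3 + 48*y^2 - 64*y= m^2*(240 - 48*y) + m*(-88*y^2 + 420*y + 100) + 16*y^3 + 10*y^2 - 400*y - 250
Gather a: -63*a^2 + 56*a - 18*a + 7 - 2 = -63*a^2 + 38*a + 5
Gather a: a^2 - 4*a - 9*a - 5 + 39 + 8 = a^2 - 13*a + 42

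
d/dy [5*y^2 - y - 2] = 10*y - 1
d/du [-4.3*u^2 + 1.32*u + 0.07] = 1.32 - 8.6*u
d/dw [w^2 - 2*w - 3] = 2*w - 2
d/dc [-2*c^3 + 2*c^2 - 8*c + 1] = -6*c^2 + 4*c - 8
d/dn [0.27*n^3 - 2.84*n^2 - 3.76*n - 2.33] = 0.81*n^2 - 5.68*n - 3.76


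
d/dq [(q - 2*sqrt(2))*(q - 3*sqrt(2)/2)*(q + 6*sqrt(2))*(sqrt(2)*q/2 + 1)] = q*(4*sqrt(2)*q^2 + 21*q - 62*sqrt(2))/2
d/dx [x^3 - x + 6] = 3*x^2 - 1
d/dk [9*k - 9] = 9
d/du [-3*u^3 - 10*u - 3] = -9*u^2 - 10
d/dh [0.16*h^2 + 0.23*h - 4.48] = 0.32*h + 0.23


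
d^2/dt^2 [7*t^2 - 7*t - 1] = 14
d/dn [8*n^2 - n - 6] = 16*n - 1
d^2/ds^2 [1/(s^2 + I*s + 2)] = 2*(-s^2 - I*s + (2*s + I)^2 - 2)/(s^2 + I*s + 2)^3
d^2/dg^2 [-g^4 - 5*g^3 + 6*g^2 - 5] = -12*g^2 - 30*g + 12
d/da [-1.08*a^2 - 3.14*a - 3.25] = -2.16*a - 3.14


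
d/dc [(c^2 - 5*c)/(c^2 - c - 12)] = 4*(c^2 - 6*c + 15)/(c^4 - 2*c^3 - 23*c^2 + 24*c + 144)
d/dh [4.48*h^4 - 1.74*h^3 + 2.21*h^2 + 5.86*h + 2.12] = 17.92*h^3 - 5.22*h^2 + 4.42*h + 5.86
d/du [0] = 0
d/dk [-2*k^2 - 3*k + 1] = -4*k - 3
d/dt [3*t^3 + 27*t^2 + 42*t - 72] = 9*t^2 + 54*t + 42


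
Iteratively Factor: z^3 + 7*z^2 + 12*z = (z)*(z^2 + 7*z + 12) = z*(z + 3)*(z + 4)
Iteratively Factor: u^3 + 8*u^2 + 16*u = (u + 4)*(u^2 + 4*u) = u*(u + 4)*(u + 4)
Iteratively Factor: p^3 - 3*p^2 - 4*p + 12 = (p - 2)*(p^2 - p - 6) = (p - 3)*(p - 2)*(p + 2)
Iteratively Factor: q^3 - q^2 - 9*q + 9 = (q + 3)*(q^2 - 4*q + 3) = (q - 1)*(q + 3)*(q - 3)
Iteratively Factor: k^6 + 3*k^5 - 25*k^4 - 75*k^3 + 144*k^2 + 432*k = (k - 4)*(k^5 + 7*k^4 + 3*k^3 - 63*k^2 - 108*k) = (k - 4)*(k + 3)*(k^4 + 4*k^3 - 9*k^2 - 36*k) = (k - 4)*(k + 3)^2*(k^3 + k^2 - 12*k) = (k - 4)*(k + 3)^2*(k + 4)*(k^2 - 3*k) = k*(k - 4)*(k + 3)^2*(k + 4)*(k - 3)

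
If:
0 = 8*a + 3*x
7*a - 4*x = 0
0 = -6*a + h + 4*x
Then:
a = 0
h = 0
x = 0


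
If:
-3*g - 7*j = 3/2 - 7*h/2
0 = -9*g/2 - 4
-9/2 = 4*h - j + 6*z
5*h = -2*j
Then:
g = -8/9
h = -1/18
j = 5/36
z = -149/216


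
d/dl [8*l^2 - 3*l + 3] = 16*l - 3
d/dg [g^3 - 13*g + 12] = 3*g^2 - 13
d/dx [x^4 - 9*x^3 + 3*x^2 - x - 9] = 4*x^3 - 27*x^2 + 6*x - 1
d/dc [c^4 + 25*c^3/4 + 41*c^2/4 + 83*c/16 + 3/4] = 4*c^3 + 75*c^2/4 + 41*c/2 + 83/16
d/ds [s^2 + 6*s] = 2*s + 6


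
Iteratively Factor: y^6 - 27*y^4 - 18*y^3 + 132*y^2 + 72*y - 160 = (y - 2)*(y^5 + 2*y^4 - 23*y^3 - 64*y^2 + 4*y + 80) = (y - 2)*(y + 2)*(y^4 - 23*y^2 - 18*y + 40) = (y - 5)*(y - 2)*(y + 2)*(y^3 + 5*y^2 + 2*y - 8) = (y - 5)*(y - 2)*(y - 1)*(y + 2)*(y^2 + 6*y + 8) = (y - 5)*(y - 2)*(y - 1)*(y + 2)^2*(y + 4)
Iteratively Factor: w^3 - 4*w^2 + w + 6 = (w + 1)*(w^2 - 5*w + 6) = (w - 2)*(w + 1)*(w - 3)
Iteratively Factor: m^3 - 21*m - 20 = (m + 4)*(m^2 - 4*m - 5) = (m + 1)*(m + 4)*(m - 5)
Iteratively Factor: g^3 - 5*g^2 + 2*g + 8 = (g + 1)*(g^2 - 6*g + 8) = (g - 2)*(g + 1)*(g - 4)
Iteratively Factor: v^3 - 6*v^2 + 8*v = (v - 4)*(v^2 - 2*v) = v*(v - 4)*(v - 2)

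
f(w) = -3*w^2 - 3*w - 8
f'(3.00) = -21.00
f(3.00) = -44.00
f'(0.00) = -3.00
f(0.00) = -8.00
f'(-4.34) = 23.04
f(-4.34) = -51.49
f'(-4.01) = 21.06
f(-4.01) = -44.21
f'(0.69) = -7.14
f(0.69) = -11.50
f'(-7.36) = 41.16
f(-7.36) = -148.43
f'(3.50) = -24.00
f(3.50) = -55.25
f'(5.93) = -38.58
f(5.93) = -131.28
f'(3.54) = -24.24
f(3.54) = -56.21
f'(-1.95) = 8.70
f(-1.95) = -13.56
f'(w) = -6*w - 3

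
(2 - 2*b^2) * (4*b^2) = -8*b^4 + 8*b^2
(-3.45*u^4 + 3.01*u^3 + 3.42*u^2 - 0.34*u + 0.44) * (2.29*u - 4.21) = -7.9005*u^5 + 21.4174*u^4 - 4.8403*u^3 - 15.1768*u^2 + 2.439*u - 1.8524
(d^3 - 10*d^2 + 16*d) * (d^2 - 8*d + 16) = d^5 - 18*d^4 + 112*d^3 - 288*d^2 + 256*d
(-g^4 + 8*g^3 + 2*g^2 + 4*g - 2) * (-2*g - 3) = 2*g^5 - 13*g^4 - 28*g^3 - 14*g^2 - 8*g + 6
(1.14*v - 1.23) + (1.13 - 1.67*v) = -0.53*v - 0.1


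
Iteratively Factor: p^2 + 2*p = (p + 2)*(p)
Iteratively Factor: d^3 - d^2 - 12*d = (d)*(d^2 - d - 12) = d*(d + 3)*(d - 4)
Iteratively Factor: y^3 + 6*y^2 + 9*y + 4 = (y + 4)*(y^2 + 2*y + 1) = (y + 1)*(y + 4)*(y + 1)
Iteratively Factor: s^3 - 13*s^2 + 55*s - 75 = (s - 5)*(s^2 - 8*s + 15) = (s - 5)^2*(s - 3)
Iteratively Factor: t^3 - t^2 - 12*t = (t - 4)*(t^2 + 3*t) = t*(t - 4)*(t + 3)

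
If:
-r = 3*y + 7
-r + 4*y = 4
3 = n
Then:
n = 3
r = -40/7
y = -3/7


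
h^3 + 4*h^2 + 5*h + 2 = (h + 1)^2*(h + 2)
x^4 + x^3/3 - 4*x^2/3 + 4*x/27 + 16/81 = (x - 2/3)^2*(x + 1/3)*(x + 4/3)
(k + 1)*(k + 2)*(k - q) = k^3 - k^2*q + 3*k^2 - 3*k*q + 2*k - 2*q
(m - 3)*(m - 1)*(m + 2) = m^3 - 2*m^2 - 5*m + 6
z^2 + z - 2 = (z - 1)*(z + 2)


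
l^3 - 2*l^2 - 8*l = l*(l - 4)*(l + 2)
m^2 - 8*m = m*(m - 8)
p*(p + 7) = p^2 + 7*p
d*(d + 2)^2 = d^3 + 4*d^2 + 4*d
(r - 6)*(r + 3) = r^2 - 3*r - 18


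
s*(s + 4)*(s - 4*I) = s^3 + 4*s^2 - 4*I*s^2 - 16*I*s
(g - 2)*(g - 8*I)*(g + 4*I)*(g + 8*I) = g^4 - 2*g^3 + 4*I*g^3 + 64*g^2 - 8*I*g^2 - 128*g + 256*I*g - 512*I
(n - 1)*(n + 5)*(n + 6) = n^3 + 10*n^2 + 19*n - 30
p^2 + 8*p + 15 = (p + 3)*(p + 5)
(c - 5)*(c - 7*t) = c^2 - 7*c*t - 5*c + 35*t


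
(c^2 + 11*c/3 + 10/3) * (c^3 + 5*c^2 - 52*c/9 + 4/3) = c^5 + 26*c^4/3 + 143*c^3/9 - 86*c^2/27 - 388*c/27 + 40/9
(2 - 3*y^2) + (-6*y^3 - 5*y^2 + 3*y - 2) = -6*y^3 - 8*y^2 + 3*y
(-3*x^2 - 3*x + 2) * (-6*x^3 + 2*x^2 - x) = 18*x^5 + 12*x^4 - 15*x^3 + 7*x^2 - 2*x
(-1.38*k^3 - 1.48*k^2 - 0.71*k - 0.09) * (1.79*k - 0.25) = -2.4702*k^4 - 2.3042*k^3 - 0.9009*k^2 + 0.0164*k + 0.0225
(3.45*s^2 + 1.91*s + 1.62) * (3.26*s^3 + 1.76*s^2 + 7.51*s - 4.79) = 11.247*s^5 + 12.2986*s^4 + 34.5523*s^3 + 0.669799999999999*s^2 + 3.0173*s - 7.7598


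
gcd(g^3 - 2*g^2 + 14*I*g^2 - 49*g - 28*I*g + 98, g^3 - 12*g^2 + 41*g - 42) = g - 2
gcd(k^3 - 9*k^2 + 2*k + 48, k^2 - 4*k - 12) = k + 2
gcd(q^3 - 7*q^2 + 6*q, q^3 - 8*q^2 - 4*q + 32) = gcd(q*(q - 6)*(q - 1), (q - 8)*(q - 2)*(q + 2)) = 1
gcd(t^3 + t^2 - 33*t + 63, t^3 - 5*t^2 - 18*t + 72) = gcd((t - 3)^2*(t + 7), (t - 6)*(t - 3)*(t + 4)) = t - 3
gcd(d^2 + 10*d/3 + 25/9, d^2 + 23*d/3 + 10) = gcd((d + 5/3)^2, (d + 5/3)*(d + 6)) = d + 5/3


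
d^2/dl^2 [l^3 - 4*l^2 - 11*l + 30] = 6*l - 8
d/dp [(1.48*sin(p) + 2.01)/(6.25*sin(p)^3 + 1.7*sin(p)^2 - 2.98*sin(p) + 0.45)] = (-18.5*sin(p)^3 - 40.2035*sin(p)^2 - 6.834*sin(p) + 6.6558)*cos(p)/(39.0625*sin(p)^6 + 21.25*sin(p)^5 - 34.36*sin(p)^4 - 4.507*sin(p)^3 + 10.4104*sin(p)^2 - 2.682*sin(p) + 0.2025)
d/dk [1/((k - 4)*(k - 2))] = 2*(3 - k)/(k^4 - 12*k^3 + 52*k^2 - 96*k + 64)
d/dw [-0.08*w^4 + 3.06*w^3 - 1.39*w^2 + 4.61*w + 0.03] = -0.32*w^3 + 9.18*w^2 - 2.78*w + 4.61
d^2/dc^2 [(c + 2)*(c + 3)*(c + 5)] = 6*c + 20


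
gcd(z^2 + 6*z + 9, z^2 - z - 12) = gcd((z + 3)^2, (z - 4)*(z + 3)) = z + 3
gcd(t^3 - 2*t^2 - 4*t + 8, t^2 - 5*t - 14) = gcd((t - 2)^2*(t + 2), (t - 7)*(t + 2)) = t + 2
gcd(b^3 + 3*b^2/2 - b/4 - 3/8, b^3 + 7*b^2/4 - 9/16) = b^2 + b - 3/4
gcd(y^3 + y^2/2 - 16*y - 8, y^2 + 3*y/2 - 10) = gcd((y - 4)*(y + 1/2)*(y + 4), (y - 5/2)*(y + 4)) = y + 4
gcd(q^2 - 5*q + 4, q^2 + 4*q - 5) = q - 1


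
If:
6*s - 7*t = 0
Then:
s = 7*t/6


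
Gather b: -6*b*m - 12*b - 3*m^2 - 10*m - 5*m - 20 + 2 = b*(-6*m - 12) - 3*m^2 - 15*m - 18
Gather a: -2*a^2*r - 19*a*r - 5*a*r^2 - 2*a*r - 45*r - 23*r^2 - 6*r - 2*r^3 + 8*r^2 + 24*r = -2*a^2*r + a*(-5*r^2 - 21*r) - 2*r^3 - 15*r^2 - 27*r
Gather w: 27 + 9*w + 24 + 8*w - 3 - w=16*w + 48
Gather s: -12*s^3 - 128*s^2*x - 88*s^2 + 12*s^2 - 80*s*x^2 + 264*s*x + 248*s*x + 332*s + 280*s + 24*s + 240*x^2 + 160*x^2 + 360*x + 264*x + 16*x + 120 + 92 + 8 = -12*s^3 + s^2*(-128*x - 76) + s*(-80*x^2 + 512*x + 636) + 400*x^2 + 640*x + 220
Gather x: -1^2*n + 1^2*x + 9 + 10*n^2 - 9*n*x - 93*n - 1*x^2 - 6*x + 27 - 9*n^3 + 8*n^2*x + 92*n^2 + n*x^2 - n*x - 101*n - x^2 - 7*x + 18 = -9*n^3 + 102*n^2 - 195*n + x^2*(n - 2) + x*(8*n^2 - 10*n - 12) + 54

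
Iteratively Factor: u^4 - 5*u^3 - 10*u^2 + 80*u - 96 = (u - 3)*(u^3 - 2*u^2 - 16*u + 32) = (u - 3)*(u - 2)*(u^2 - 16) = (u - 3)*(u - 2)*(u + 4)*(u - 4)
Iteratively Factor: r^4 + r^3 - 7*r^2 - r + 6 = (r + 3)*(r^3 - 2*r^2 - r + 2) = (r - 2)*(r + 3)*(r^2 - 1) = (r - 2)*(r - 1)*(r + 3)*(r + 1)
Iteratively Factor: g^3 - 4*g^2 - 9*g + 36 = (g - 4)*(g^2 - 9) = (g - 4)*(g - 3)*(g + 3)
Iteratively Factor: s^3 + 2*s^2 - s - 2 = (s + 2)*(s^2 - 1) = (s + 1)*(s + 2)*(s - 1)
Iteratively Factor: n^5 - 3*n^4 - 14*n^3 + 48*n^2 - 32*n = (n - 4)*(n^4 + n^3 - 10*n^2 + 8*n) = n*(n - 4)*(n^3 + n^2 - 10*n + 8) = n*(n - 4)*(n + 4)*(n^2 - 3*n + 2) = n*(n - 4)*(n - 2)*(n + 4)*(n - 1)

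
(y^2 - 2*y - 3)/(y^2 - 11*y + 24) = (y + 1)/(y - 8)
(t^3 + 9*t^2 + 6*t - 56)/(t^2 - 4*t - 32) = (t^2 + 5*t - 14)/(t - 8)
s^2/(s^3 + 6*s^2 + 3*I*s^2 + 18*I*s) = s/(s^2 + 3*s*(2 + I) + 18*I)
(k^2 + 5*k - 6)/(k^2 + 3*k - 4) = (k + 6)/(k + 4)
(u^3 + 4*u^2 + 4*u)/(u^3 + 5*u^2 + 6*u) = (u + 2)/(u + 3)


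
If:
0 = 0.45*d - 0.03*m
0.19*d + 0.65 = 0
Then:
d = -3.42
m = -51.32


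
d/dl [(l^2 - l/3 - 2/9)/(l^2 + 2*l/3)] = (27*l^2 + 12*l + 4)/(3*l^2*(9*l^2 + 12*l + 4))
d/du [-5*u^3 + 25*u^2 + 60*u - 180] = -15*u^2 + 50*u + 60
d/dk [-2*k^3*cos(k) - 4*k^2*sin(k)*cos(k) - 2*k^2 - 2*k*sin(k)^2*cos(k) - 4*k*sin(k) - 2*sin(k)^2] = 2*k^3*sin(k) + 8*k^2*sin(k)^2 - 6*k^2*cos(k) - 4*k^2 + 6*k*sin(k)^3 - 8*k*sin(k)*cos(k) - 4*k*sin(k) - 4*k*cos(k) - 4*k - 2*sin(k)^2*cos(k) - 4*sin(k)*cos(k) - 4*sin(k)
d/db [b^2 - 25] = 2*b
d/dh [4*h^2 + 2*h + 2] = 8*h + 2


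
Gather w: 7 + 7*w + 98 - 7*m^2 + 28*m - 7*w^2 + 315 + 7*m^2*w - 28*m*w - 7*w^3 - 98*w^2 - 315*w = -7*m^2 + 28*m - 7*w^3 - 105*w^2 + w*(7*m^2 - 28*m - 308) + 420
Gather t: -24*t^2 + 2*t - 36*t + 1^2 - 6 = -24*t^2 - 34*t - 5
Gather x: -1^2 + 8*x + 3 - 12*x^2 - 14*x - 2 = -12*x^2 - 6*x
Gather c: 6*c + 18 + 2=6*c + 20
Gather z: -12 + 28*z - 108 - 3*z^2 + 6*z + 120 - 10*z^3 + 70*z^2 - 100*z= -10*z^3 + 67*z^2 - 66*z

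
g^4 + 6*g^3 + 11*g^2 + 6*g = g*(g + 1)*(g + 2)*(g + 3)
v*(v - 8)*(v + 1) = v^3 - 7*v^2 - 8*v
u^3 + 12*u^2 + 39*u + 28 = (u + 1)*(u + 4)*(u + 7)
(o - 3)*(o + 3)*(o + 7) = o^3 + 7*o^2 - 9*o - 63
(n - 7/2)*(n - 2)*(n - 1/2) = n^3 - 6*n^2 + 39*n/4 - 7/2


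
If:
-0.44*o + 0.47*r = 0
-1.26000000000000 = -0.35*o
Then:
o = 3.60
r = 3.37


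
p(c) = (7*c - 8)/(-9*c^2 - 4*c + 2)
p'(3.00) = 0.01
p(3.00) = -0.14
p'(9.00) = 0.01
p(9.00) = -0.07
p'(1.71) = -0.08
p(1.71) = -0.13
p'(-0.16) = 1.15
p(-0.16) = -3.78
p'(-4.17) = 0.09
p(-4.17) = 0.27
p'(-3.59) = 0.13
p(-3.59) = 0.33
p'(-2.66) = 0.31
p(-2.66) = 0.52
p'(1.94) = -0.04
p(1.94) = -0.14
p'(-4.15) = 0.09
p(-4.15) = 0.27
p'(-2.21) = 0.55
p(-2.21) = 0.71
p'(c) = (7*c - 8)*(18*c + 4)/(-9*c^2 - 4*c + 2)^2 + 7/(-9*c^2 - 4*c + 2)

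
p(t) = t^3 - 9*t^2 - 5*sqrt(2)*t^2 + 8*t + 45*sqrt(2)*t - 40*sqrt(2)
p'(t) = 3*t^2 - 18*t - 10*sqrt(2)*t + 8 + 45*sqrt(2)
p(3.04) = 40.79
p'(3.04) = 1.65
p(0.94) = -2.60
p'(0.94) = 44.08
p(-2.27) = -313.70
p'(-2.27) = 160.06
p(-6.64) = -1533.58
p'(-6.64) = 417.33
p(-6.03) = -1292.17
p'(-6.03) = 374.54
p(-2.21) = -304.18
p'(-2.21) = 157.33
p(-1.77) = -239.26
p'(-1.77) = 137.93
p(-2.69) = -385.04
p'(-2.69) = 179.81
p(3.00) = 40.71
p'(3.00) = 2.21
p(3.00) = 40.71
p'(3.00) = 2.21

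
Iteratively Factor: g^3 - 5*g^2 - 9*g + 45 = (g - 3)*(g^2 - 2*g - 15) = (g - 3)*(g + 3)*(g - 5)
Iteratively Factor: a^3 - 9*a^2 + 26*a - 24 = (a - 3)*(a^2 - 6*a + 8) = (a - 4)*(a - 3)*(a - 2)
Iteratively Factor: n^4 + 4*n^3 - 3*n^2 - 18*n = (n + 3)*(n^3 + n^2 - 6*n) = (n + 3)^2*(n^2 - 2*n) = n*(n + 3)^2*(n - 2)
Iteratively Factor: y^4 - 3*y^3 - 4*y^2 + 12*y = (y - 3)*(y^3 - 4*y) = y*(y - 3)*(y^2 - 4) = y*(y - 3)*(y - 2)*(y + 2)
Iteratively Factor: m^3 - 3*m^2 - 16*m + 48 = (m - 3)*(m^2 - 16) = (m - 4)*(m - 3)*(m + 4)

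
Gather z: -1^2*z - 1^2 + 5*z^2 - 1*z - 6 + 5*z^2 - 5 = 10*z^2 - 2*z - 12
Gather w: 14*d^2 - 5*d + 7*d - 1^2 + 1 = 14*d^2 + 2*d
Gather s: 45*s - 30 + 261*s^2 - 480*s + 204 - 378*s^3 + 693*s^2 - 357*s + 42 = -378*s^3 + 954*s^2 - 792*s + 216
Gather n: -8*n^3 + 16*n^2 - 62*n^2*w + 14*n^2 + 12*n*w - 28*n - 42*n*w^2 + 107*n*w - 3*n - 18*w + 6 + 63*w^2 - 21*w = -8*n^3 + n^2*(30 - 62*w) + n*(-42*w^2 + 119*w - 31) + 63*w^2 - 39*w + 6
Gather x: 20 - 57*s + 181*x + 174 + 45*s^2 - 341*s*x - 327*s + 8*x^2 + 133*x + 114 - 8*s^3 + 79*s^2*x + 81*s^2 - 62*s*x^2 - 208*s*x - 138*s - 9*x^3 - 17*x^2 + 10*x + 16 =-8*s^3 + 126*s^2 - 522*s - 9*x^3 + x^2*(-62*s - 9) + x*(79*s^2 - 549*s + 324) + 324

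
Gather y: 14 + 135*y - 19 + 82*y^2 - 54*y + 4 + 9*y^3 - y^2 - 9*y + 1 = 9*y^3 + 81*y^2 + 72*y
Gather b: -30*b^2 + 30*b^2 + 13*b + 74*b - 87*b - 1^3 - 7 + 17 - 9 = 0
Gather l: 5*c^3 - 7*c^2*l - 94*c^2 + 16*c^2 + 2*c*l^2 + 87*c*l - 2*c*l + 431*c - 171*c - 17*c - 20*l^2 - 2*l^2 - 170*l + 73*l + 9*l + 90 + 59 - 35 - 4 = 5*c^3 - 78*c^2 + 243*c + l^2*(2*c - 22) + l*(-7*c^2 + 85*c - 88) + 110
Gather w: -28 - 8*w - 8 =-8*w - 36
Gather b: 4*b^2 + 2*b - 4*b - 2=4*b^2 - 2*b - 2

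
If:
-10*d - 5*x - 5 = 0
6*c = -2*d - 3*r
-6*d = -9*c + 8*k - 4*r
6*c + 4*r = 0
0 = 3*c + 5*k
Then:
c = 0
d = 0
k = 0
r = 0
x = -1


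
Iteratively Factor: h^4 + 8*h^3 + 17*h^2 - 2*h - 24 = (h + 4)*(h^3 + 4*h^2 + h - 6) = (h + 2)*(h + 4)*(h^2 + 2*h - 3) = (h + 2)*(h + 3)*(h + 4)*(h - 1)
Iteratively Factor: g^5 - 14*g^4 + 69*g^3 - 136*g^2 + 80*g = (g - 4)*(g^4 - 10*g^3 + 29*g^2 - 20*g) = (g - 5)*(g - 4)*(g^3 - 5*g^2 + 4*g) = g*(g - 5)*(g - 4)*(g^2 - 5*g + 4) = g*(g - 5)*(g - 4)*(g - 1)*(g - 4)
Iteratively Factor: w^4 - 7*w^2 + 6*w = (w + 3)*(w^3 - 3*w^2 + 2*w) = w*(w + 3)*(w^2 - 3*w + 2) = w*(w - 1)*(w + 3)*(w - 2)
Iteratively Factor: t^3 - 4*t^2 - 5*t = (t - 5)*(t^2 + t) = t*(t - 5)*(t + 1)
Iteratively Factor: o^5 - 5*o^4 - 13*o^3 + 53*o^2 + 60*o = (o)*(o^4 - 5*o^3 - 13*o^2 + 53*o + 60) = o*(o - 4)*(o^3 - o^2 - 17*o - 15) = o*(o - 4)*(o + 1)*(o^2 - 2*o - 15) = o*(o - 5)*(o - 4)*(o + 1)*(o + 3)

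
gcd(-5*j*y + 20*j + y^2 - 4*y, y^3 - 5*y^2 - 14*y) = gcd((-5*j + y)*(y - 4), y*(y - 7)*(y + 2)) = 1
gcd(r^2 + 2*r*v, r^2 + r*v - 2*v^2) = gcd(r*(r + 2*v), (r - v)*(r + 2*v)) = r + 2*v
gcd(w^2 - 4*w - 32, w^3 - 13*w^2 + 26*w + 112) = w - 8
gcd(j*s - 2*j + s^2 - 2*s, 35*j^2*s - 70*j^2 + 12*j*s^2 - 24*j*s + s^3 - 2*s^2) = s - 2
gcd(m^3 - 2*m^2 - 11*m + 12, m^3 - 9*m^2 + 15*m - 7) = m - 1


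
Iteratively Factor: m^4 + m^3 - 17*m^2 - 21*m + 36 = (m + 3)*(m^3 - 2*m^2 - 11*m + 12) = (m + 3)^2*(m^2 - 5*m + 4) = (m - 1)*(m + 3)^2*(m - 4)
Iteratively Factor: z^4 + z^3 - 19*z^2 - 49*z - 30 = (z + 2)*(z^3 - z^2 - 17*z - 15) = (z - 5)*(z + 2)*(z^2 + 4*z + 3) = (z - 5)*(z + 2)*(z + 3)*(z + 1)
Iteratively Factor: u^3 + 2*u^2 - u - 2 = (u - 1)*(u^2 + 3*u + 2) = (u - 1)*(u + 1)*(u + 2)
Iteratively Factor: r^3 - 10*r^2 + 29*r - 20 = (r - 1)*(r^2 - 9*r + 20) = (r - 4)*(r - 1)*(r - 5)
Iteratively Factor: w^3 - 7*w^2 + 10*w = (w - 2)*(w^2 - 5*w) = (w - 5)*(w - 2)*(w)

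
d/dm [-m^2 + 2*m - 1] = 2 - 2*m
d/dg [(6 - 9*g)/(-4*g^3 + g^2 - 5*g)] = 3*(-24*g^3 + 27*g^2 - 4*g + 10)/(g^2*(16*g^4 - 8*g^3 + 41*g^2 - 10*g + 25))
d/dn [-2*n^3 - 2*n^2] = 2*n*(-3*n - 2)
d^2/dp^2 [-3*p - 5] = 0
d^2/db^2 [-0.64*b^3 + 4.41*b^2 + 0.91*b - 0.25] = 8.82 - 3.84*b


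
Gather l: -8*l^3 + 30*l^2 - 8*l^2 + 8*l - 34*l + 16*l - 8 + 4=-8*l^3 + 22*l^2 - 10*l - 4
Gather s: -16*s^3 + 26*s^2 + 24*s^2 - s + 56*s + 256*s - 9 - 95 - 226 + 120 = -16*s^3 + 50*s^2 + 311*s - 210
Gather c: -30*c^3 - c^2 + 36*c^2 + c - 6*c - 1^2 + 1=-30*c^3 + 35*c^2 - 5*c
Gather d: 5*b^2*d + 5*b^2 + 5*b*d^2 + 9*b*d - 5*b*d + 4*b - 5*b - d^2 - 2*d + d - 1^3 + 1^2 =5*b^2 - b + d^2*(5*b - 1) + d*(5*b^2 + 4*b - 1)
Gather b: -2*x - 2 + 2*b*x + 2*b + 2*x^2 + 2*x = b*(2*x + 2) + 2*x^2 - 2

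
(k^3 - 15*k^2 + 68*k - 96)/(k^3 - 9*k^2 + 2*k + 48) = (k - 4)/(k + 2)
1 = 1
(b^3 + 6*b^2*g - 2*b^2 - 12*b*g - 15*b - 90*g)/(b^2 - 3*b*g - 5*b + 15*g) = (b^2 + 6*b*g + 3*b + 18*g)/(b - 3*g)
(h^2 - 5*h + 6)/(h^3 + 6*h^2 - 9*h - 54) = (h - 2)/(h^2 + 9*h + 18)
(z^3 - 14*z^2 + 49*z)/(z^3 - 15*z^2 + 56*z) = (z - 7)/(z - 8)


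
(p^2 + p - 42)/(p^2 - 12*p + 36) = (p + 7)/(p - 6)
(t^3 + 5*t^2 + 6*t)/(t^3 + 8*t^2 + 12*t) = (t + 3)/(t + 6)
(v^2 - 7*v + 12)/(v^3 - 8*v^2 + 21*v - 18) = (v - 4)/(v^2 - 5*v + 6)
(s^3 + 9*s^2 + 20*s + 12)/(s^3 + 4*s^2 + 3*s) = (s^2 + 8*s + 12)/(s*(s + 3))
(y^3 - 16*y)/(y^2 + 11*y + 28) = y*(y - 4)/(y + 7)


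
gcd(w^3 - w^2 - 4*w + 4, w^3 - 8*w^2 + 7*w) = w - 1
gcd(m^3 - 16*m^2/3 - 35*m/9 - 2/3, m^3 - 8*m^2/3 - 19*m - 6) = m^2 - 17*m/3 - 2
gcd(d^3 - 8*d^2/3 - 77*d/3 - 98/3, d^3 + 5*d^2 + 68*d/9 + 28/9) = d^2 + 13*d/3 + 14/3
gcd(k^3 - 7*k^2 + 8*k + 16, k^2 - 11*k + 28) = k - 4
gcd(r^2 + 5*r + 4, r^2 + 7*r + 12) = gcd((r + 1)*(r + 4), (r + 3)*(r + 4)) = r + 4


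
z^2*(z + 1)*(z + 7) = z^4 + 8*z^3 + 7*z^2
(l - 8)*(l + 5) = l^2 - 3*l - 40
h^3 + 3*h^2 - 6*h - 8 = (h - 2)*(h + 1)*(h + 4)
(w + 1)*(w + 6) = w^2 + 7*w + 6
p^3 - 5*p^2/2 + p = p*(p - 2)*(p - 1/2)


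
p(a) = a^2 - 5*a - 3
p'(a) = 2*a - 5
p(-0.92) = 2.45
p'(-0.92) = -6.84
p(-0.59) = 0.30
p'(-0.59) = -6.18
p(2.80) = -9.16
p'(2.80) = 0.60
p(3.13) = -8.85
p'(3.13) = 1.26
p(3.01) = -8.99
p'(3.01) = 1.02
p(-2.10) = 11.91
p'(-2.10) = -9.20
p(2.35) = -9.23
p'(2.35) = -0.30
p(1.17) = -7.48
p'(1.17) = -2.66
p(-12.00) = 201.00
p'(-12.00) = -29.00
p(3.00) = -9.00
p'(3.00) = 1.00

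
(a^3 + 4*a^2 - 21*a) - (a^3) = 4*a^2 - 21*a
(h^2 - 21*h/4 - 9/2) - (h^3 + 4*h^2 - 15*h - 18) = -h^3 - 3*h^2 + 39*h/4 + 27/2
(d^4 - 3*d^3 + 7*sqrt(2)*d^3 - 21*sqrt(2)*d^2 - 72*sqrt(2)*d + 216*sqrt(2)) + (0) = d^4 - 3*d^3 + 7*sqrt(2)*d^3 - 21*sqrt(2)*d^2 - 72*sqrt(2)*d + 216*sqrt(2)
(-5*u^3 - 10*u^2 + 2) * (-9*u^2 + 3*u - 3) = 45*u^5 + 75*u^4 - 15*u^3 + 12*u^2 + 6*u - 6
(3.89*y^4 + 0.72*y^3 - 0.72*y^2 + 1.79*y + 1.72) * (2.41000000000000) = 9.3749*y^4 + 1.7352*y^3 - 1.7352*y^2 + 4.3139*y + 4.1452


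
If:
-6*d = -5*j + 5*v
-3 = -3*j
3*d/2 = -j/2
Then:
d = -1/3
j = 1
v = 7/5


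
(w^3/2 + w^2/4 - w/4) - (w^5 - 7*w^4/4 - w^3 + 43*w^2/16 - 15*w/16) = -w^5 + 7*w^4/4 + 3*w^3/2 - 39*w^2/16 + 11*w/16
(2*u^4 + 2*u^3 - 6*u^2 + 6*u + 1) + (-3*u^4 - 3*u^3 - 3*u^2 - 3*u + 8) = -u^4 - u^3 - 9*u^2 + 3*u + 9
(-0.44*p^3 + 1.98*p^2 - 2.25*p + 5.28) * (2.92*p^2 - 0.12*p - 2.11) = -1.2848*p^5 + 5.8344*p^4 - 5.8792*p^3 + 11.5098*p^2 + 4.1139*p - 11.1408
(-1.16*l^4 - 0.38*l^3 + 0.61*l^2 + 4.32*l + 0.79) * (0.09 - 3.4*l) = 3.944*l^5 + 1.1876*l^4 - 2.1082*l^3 - 14.6331*l^2 - 2.2972*l + 0.0711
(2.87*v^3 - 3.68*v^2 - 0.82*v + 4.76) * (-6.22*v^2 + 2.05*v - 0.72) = -17.8514*v^5 + 28.7731*v^4 - 4.51*v^3 - 28.6386*v^2 + 10.3484*v - 3.4272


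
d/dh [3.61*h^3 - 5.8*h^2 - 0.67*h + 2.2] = 10.83*h^2 - 11.6*h - 0.67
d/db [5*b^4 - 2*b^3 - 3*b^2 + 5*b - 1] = 20*b^3 - 6*b^2 - 6*b + 5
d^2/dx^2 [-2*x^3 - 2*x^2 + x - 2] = -12*x - 4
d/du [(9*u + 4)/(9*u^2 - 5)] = 9*(9*u^2 - 2*u*(9*u + 4) - 5)/(9*u^2 - 5)^2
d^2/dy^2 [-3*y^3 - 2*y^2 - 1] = -18*y - 4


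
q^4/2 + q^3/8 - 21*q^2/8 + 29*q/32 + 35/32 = (q/2 + 1/4)*(q - 7/4)*(q - 1)*(q + 5/2)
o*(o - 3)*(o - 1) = o^3 - 4*o^2 + 3*o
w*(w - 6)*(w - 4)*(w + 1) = w^4 - 9*w^3 + 14*w^2 + 24*w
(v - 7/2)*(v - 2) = v^2 - 11*v/2 + 7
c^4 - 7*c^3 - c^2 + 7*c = c*(c - 7)*(c - 1)*(c + 1)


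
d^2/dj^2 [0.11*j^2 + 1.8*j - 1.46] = 0.220000000000000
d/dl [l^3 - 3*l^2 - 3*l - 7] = 3*l^2 - 6*l - 3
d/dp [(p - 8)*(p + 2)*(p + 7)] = 3*p^2 + 2*p - 58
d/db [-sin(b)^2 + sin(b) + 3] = -sin(2*b) + cos(b)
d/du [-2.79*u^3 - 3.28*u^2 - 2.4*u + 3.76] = -8.37*u^2 - 6.56*u - 2.4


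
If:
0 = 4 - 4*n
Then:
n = 1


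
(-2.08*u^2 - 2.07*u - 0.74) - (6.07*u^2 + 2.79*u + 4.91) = -8.15*u^2 - 4.86*u - 5.65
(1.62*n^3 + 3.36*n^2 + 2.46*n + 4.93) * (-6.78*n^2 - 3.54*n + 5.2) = -10.9836*n^5 - 28.5156*n^4 - 20.1492*n^3 - 24.6618*n^2 - 4.6602*n + 25.636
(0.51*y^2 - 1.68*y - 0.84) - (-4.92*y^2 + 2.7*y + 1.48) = 5.43*y^2 - 4.38*y - 2.32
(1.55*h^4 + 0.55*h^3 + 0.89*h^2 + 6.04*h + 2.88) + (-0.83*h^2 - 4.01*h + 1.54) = 1.55*h^4 + 0.55*h^3 + 0.0600000000000001*h^2 + 2.03*h + 4.42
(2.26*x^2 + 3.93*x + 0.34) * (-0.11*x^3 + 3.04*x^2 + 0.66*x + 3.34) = -0.2486*x^5 + 6.4381*x^4 + 13.4014*x^3 + 11.1758*x^2 + 13.3506*x + 1.1356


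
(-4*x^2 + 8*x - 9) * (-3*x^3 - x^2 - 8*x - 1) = 12*x^5 - 20*x^4 + 51*x^3 - 51*x^2 + 64*x + 9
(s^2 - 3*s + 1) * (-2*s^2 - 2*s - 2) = -2*s^4 + 4*s^3 + 2*s^2 + 4*s - 2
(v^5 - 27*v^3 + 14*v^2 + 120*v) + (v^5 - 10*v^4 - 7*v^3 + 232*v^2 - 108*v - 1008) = 2*v^5 - 10*v^4 - 34*v^3 + 246*v^2 + 12*v - 1008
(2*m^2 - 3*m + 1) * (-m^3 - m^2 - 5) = -2*m^5 + m^4 + 2*m^3 - 11*m^2 + 15*m - 5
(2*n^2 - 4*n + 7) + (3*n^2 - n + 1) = 5*n^2 - 5*n + 8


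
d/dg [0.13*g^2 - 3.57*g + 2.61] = 0.26*g - 3.57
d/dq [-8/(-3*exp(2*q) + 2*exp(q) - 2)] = (16 - 48*exp(q))*exp(q)/(3*exp(2*q) - 2*exp(q) + 2)^2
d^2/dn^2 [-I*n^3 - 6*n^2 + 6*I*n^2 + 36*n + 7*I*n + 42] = -6*I*n - 12 + 12*I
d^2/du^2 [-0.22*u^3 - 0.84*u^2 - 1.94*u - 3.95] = -1.32*u - 1.68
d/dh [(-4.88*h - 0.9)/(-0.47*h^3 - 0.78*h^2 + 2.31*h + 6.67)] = (2.2936*h^3 + 3.8064*h^2 - 11.2728*h - (4.88*h + 0.9)*(1.41*h^2 + 1.56*h - 2.31) - 32.5496)/(0.47*h^3 + 0.78*h^2 - 2.31*h - 6.67)^2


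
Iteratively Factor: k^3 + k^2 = (k + 1)*(k^2) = k*(k + 1)*(k)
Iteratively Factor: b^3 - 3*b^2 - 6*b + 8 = (b - 1)*(b^2 - 2*b - 8) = (b - 1)*(b + 2)*(b - 4)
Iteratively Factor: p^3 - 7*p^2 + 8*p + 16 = (p + 1)*(p^2 - 8*p + 16) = (p - 4)*(p + 1)*(p - 4)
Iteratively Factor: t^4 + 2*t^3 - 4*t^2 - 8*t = (t + 2)*(t^3 - 4*t) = (t - 2)*(t + 2)*(t^2 + 2*t) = (t - 2)*(t + 2)^2*(t)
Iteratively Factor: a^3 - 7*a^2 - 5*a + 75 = (a + 3)*(a^2 - 10*a + 25) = (a - 5)*(a + 3)*(a - 5)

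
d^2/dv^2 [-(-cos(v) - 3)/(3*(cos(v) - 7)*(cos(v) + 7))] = (-12*(1 - cos(v)^2)^2 - cos(v)^5 - 292*cos(v)^3 - 594*cos(v)^2 - 2107*cos(v) + 306)/(3*(cos(v) - 7)^3*(cos(v) + 7)^3)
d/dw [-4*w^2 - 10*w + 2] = -8*w - 10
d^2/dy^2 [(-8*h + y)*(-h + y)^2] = -20*h + 6*y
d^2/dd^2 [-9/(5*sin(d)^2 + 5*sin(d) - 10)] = 9*(4*sin(d)^3 + 7*sin(d)^2 + 10*sin(d) + 6)/(5*(sin(d) - 1)^2*(sin(d) + 2)^3)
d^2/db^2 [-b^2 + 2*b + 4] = -2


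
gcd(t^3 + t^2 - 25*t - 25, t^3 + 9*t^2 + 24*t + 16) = t + 1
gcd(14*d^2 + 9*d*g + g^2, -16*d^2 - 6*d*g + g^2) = 2*d + g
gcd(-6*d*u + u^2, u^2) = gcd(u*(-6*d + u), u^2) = u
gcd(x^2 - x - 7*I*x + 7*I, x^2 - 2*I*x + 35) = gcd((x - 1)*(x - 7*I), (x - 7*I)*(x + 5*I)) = x - 7*I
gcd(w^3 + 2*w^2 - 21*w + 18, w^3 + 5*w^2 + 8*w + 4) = 1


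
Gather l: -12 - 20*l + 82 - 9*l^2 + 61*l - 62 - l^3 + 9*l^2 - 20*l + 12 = -l^3 + 21*l + 20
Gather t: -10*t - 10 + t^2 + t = t^2 - 9*t - 10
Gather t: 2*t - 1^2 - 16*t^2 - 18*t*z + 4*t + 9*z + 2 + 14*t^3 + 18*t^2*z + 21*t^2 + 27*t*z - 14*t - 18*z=14*t^3 + t^2*(18*z + 5) + t*(9*z - 8) - 9*z + 1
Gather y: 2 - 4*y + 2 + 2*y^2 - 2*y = 2*y^2 - 6*y + 4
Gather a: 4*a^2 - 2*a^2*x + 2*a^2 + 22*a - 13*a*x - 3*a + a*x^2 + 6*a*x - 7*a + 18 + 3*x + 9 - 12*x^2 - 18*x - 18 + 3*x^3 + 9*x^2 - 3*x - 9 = a^2*(6 - 2*x) + a*(x^2 - 7*x + 12) + 3*x^3 - 3*x^2 - 18*x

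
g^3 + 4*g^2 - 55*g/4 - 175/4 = (g - 7/2)*(g + 5/2)*(g + 5)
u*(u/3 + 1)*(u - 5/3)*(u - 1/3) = u^4/3 + u^3/3 - 49*u^2/27 + 5*u/9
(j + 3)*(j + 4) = j^2 + 7*j + 12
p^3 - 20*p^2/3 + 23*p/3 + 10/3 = (p - 5)*(p - 2)*(p + 1/3)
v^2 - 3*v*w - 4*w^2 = (v - 4*w)*(v + w)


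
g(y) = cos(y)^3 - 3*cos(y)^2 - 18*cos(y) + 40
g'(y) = -3*sin(y)*cos(y)^2 + 6*sin(y)*cos(y) + 18*sin(y)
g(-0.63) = 24.02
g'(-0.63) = -12.31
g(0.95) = 28.71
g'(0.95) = 16.65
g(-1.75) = 43.11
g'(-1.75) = -16.57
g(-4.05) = 49.70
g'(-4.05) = 10.39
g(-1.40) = 36.86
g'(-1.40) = -18.66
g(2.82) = 53.52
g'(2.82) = 3.04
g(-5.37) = 28.11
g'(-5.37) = 16.26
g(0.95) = 28.71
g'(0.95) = 16.65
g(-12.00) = 23.28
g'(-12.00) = 11.23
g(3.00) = 53.91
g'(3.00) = 1.29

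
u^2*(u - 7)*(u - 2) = u^4 - 9*u^3 + 14*u^2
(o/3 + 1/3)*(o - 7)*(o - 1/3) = o^3/3 - 19*o^2/9 - 5*o/3 + 7/9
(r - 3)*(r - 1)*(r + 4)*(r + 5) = r^4 + 5*r^3 - 13*r^2 - 53*r + 60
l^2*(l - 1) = l^3 - l^2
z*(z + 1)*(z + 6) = z^3 + 7*z^2 + 6*z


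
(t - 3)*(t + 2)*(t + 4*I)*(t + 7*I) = t^4 - t^3 + 11*I*t^3 - 34*t^2 - 11*I*t^2 + 28*t - 66*I*t + 168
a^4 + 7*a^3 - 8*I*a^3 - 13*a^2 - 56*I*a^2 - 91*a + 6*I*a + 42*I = (a + 7)*(a - 6*I)*(a - I)^2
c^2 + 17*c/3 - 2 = (c - 1/3)*(c + 6)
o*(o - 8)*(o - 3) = o^3 - 11*o^2 + 24*o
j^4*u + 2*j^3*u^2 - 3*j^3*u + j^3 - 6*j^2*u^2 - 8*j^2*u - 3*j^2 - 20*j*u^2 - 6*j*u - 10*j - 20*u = (j - 5)*(j + 2)*(j + 2*u)*(j*u + 1)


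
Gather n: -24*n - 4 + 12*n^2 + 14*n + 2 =12*n^2 - 10*n - 2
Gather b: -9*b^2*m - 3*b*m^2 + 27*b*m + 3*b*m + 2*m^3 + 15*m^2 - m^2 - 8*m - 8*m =-9*b^2*m + b*(-3*m^2 + 30*m) + 2*m^3 + 14*m^2 - 16*m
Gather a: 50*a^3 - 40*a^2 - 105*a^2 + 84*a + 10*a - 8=50*a^3 - 145*a^2 + 94*a - 8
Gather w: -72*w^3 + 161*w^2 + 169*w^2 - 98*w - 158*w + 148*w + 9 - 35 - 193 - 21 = -72*w^3 + 330*w^2 - 108*w - 240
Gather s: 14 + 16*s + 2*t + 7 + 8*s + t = 24*s + 3*t + 21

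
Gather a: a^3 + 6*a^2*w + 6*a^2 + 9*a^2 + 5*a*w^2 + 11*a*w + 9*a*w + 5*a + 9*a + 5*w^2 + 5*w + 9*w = a^3 + a^2*(6*w + 15) + a*(5*w^2 + 20*w + 14) + 5*w^2 + 14*w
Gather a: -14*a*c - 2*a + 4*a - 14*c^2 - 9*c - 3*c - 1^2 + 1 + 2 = a*(2 - 14*c) - 14*c^2 - 12*c + 2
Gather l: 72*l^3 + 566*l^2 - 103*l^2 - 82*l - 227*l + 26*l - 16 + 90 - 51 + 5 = 72*l^3 + 463*l^2 - 283*l + 28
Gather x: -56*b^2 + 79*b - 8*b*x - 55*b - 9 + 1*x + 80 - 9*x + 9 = -56*b^2 + 24*b + x*(-8*b - 8) + 80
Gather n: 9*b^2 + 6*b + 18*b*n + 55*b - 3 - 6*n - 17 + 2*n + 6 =9*b^2 + 61*b + n*(18*b - 4) - 14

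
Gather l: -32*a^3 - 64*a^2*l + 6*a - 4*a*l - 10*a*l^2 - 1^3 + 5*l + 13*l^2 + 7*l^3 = -32*a^3 + 6*a + 7*l^3 + l^2*(13 - 10*a) + l*(-64*a^2 - 4*a + 5) - 1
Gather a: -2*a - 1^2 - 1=-2*a - 2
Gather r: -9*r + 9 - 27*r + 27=36 - 36*r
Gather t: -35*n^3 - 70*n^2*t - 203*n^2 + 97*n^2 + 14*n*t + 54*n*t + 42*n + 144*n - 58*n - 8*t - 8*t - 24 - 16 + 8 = -35*n^3 - 106*n^2 + 128*n + t*(-70*n^2 + 68*n - 16) - 32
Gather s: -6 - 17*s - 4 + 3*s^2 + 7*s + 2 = 3*s^2 - 10*s - 8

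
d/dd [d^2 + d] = 2*d + 1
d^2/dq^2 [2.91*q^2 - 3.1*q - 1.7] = 5.82000000000000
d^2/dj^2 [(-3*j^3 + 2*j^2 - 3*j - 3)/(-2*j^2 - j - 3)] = 2*(j^3 + 99*j^2 + 45*j - 42)/(8*j^6 + 12*j^5 + 42*j^4 + 37*j^3 + 63*j^2 + 27*j + 27)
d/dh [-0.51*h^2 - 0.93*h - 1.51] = -1.02*h - 0.93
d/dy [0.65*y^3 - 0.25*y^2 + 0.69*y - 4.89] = 1.95*y^2 - 0.5*y + 0.69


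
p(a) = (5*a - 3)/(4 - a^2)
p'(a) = 2*a*(5*a - 3)/(4 - a^2)^2 + 5/(4 - a^2)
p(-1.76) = -13.08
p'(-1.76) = 56.55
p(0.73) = 0.19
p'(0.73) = 1.52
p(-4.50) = 1.57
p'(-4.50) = 0.56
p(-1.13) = -3.18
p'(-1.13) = 4.47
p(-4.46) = 1.59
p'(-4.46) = 0.58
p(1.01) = 0.69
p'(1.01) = 2.14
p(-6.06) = 1.02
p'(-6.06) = 0.22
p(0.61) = 0.01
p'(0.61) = 1.38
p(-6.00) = 1.03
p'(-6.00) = 0.23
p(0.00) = -0.75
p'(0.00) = 1.25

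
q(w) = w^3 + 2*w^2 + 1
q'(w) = 3*w^2 + 4*w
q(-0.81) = 1.78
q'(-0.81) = -1.27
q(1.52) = 9.13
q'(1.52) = 13.01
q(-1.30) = 2.18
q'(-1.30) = -0.13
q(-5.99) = -142.16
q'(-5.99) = 83.68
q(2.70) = 35.26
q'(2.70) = 32.67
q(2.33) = 24.51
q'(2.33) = 25.61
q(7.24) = 485.34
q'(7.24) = 186.21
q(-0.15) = 1.04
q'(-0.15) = -0.53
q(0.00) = 1.00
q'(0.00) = 0.00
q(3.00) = 46.00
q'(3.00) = 39.00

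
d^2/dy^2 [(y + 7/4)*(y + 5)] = 2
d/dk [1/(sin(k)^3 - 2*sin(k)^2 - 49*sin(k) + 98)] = (-3*sin(k)^2 + 4*sin(k) + 49)*cos(k)/(sin(k)^3 - 2*sin(k)^2 - 49*sin(k) + 98)^2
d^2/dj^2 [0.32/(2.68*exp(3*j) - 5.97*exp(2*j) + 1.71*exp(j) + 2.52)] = ((-7.7184*exp(2*j) + 7.6416*exp(j) - 0.5472)*(2.68*exp(3*j) - 5.97*exp(2*j) + 1.71*exp(j) + 2.52) + 0.32*(8.04*exp(2*j) - 11.94*exp(j) + 1.71)*(16.08*exp(2*j) - 23.88*exp(j) + 3.42)*exp(j))*exp(j)/(2.68*exp(3*j) - 5.97*exp(2*j) + 1.71*exp(j) + 2.52)^3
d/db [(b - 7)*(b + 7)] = 2*b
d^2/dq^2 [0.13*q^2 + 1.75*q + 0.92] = 0.260000000000000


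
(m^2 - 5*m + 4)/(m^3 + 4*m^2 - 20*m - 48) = (m - 1)/(m^2 + 8*m + 12)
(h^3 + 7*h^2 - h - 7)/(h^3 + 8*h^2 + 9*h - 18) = (h^2 + 8*h + 7)/(h^2 + 9*h + 18)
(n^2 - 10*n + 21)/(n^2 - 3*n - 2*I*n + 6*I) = (n - 7)/(n - 2*I)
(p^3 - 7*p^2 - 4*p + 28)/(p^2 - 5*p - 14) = p - 2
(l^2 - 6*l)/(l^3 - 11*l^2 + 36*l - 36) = l/(l^2 - 5*l + 6)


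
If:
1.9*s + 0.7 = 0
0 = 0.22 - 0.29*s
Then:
No Solution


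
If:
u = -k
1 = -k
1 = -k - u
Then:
No Solution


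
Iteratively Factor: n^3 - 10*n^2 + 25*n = (n - 5)*(n^2 - 5*n) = (n - 5)^2*(n)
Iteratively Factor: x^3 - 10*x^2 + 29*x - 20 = (x - 1)*(x^2 - 9*x + 20) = (x - 4)*(x - 1)*(x - 5)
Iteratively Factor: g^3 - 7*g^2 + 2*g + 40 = (g - 5)*(g^2 - 2*g - 8) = (g - 5)*(g + 2)*(g - 4)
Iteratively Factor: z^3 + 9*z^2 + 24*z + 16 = (z + 4)*(z^2 + 5*z + 4) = (z + 4)^2*(z + 1)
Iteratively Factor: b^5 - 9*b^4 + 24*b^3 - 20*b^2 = (b)*(b^4 - 9*b^3 + 24*b^2 - 20*b) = b*(b - 2)*(b^3 - 7*b^2 + 10*b) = b^2*(b - 2)*(b^2 - 7*b + 10) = b^2*(b - 2)^2*(b - 5)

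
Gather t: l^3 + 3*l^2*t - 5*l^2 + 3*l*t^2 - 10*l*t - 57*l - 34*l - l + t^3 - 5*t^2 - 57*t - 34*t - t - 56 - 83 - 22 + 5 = l^3 - 5*l^2 - 92*l + t^3 + t^2*(3*l - 5) + t*(3*l^2 - 10*l - 92) - 156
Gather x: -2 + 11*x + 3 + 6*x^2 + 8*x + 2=6*x^2 + 19*x + 3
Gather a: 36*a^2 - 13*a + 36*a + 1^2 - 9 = 36*a^2 + 23*a - 8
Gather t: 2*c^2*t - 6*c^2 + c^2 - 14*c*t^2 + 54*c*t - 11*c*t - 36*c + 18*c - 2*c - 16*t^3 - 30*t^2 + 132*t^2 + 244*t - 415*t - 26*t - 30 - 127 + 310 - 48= -5*c^2 - 20*c - 16*t^3 + t^2*(102 - 14*c) + t*(2*c^2 + 43*c - 197) + 105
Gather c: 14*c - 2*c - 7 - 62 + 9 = 12*c - 60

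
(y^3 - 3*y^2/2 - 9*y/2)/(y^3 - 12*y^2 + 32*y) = (2*y^2 - 3*y - 9)/(2*(y^2 - 12*y + 32))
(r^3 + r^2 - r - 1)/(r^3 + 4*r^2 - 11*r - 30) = (r^3 + r^2 - r - 1)/(r^3 + 4*r^2 - 11*r - 30)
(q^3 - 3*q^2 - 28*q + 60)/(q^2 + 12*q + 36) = (q^3 - 3*q^2 - 28*q + 60)/(q^2 + 12*q + 36)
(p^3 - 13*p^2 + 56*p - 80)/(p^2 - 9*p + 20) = p - 4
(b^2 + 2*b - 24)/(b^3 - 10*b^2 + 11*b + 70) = (b^2 + 2*b - 24)/(b^3 - 10*b^2 + 11*b + 70)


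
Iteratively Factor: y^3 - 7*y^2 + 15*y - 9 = (y - 1)*(y^2 - 6*y + 9) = (y - 3)*(y - 1)*(y - 3)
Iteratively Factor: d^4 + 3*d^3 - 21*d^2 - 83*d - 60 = (d + 4)*(d^3 - d^2 - 17*d - 15) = (d + 3)*(d + 4)*(d^2 - 4*d - 5) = (d - 5)*(d + 3)*(d + 4)*(d + 1)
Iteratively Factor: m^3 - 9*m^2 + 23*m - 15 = (m - 1)*(m^2 - 8*m + 15) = (m - 3)*(m - 1)*(m - 5)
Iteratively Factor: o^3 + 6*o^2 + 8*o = (o + 2)*(o^2 + 4*o) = o*(o + 2)*(o + 4)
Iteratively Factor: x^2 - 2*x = (x - 2)*(x)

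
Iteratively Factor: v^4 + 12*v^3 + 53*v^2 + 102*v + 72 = (v + 3)*(v^3 + 9*v^2 + 26*v + 24) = (v + 2)*(v + 3)*(v^2 + 7*v + 12) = (v + 2)*(v + 3)^2*(v + 4)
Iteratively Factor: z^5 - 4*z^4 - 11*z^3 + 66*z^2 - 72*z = (z + 4)*(z^4 - 8*z^3 + 21*z^2 - 18*z) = (z - 2)*(z + 4)*(z^3 - 6*z^2 + 9*z) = (z - 3)*(z - 2)*(z + 4)*(z^2 - 3*z) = (z - 3)^2*(z - 2)*(z + 4)*(z)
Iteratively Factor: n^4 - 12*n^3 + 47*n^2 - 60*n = (n - 3)*(n^3 - 9*n^2 + 20*n) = (n - 5)*(n - 3)*(n^2 - 4*n) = n*(n - 5)*(n - 3)*(n - 4)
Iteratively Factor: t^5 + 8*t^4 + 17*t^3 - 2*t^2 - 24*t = (t + 4)*(t^4 + 4*t^3 + t^2 - 6*t) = (t + 3)*(t + 4)*(t^3 + t^2 - 2*t) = (t + 2)*(t + 3)*(t + 4)*(t^2 - t) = t*(t + 2)*(t + 3)*(t + 4)*(t - 1)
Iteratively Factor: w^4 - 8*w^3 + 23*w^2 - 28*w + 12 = (w - 2)*(w^3 - 6*w^2 + 11*w - 6) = (w - 3)*(w - 2)*(w^2 - 3*w + 2) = (w - 3)*(w - 2)^2*(w - 1)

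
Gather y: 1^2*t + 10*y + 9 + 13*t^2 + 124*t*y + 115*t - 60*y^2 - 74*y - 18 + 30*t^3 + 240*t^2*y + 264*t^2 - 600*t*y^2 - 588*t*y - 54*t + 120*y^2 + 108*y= 30*t^3 + 277*t^2 + 62*t + y^2*(60 - 600*t) + y*(240*t^2 - 464*t + 44) - 9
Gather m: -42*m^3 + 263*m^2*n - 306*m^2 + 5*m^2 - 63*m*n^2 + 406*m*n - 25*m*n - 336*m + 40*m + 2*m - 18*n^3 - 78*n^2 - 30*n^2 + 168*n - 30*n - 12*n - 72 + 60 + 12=-42*m^3 + m^2*(263*n - 301) + m*(-63*n^2 + 381*n - 294) - 18*n^3 - 108*n^2 + 126*n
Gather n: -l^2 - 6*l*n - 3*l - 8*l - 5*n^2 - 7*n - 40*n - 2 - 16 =-l^2 - 11*l - 5*n^2 + n*(-6*l - 47) - 18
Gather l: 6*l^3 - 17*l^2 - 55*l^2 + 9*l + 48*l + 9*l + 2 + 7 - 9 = 6*l^3 - 72*l^2 + 66*l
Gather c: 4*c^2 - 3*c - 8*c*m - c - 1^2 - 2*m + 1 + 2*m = 4*c^2 + c*(-8*m - 4)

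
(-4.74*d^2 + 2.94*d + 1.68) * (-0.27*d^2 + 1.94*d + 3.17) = 1.2798*d^4 - 9.9894*d^3 - 9.7758*d^2 + 12.579*d + 5.3256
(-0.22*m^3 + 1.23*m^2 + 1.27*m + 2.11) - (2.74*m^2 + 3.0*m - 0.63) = -0.22*m^3 - 1.51*m^2 - 1.73*m + 2.74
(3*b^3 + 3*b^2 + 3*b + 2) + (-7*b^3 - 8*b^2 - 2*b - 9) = -4*b^3 - 5*b^2 + b - 7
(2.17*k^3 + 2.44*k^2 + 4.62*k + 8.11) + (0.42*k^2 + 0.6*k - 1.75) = 2.17*k^3 + 2.86*k^2 + 5.22*k + 6.36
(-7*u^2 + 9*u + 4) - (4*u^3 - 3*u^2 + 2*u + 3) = -4*u^3 - 4*u^2 + 7*u + 1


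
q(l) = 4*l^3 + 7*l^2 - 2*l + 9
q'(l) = 12*l^2 + 14*l - 2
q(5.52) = 884.04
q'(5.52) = 440.92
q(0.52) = 10.42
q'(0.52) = 8.52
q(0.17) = 8.88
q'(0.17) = 0.73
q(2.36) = 95.84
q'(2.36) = 97.88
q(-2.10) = 7.03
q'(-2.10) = 21.52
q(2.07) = 70.33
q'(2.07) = 78.40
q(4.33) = 456.31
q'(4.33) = 283.61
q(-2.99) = -29.36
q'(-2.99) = 63.42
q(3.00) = 174.00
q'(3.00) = 148.00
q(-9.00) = -2322.00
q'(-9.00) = 844.00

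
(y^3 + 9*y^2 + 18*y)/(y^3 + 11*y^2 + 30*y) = (y + 3)/(y + 5)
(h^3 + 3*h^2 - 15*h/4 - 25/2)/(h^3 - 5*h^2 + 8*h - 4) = (h^2 + 5*h + 25/4)/(h^2 - 3*h + 2)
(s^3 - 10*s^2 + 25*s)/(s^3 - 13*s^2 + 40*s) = (s - 5)/(s - 8)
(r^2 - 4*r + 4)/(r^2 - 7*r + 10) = (r - 2)/(r - 5)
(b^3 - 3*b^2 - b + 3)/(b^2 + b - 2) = (b^2 - 2*b - 3)/(b + 2)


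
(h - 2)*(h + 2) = h^2 - 4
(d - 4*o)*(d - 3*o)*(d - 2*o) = d^3 - 9*d^2*o + 26*d*o^2 - 24*o^3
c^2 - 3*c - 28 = (c - 7)*(c + 4)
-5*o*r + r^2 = r*(-5*o + r)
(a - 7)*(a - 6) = a^2 - 13*a + 42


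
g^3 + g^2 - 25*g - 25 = (g - 5)*(g + 1)*(g + 5)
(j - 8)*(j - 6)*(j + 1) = j^3 - 13*j^2 + 34*j + 48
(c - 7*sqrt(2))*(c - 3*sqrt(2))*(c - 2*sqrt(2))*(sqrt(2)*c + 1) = sqrt(2)*c^4 - 23*c^3 + 70*sqrt(2)*c^2 - 86*c - 84*sqrt(2)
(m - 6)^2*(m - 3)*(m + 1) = m^4 - 14*m^3 + 57*m^2 - 36*m - 108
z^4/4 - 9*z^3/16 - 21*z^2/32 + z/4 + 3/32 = (z/4 + 1/4)*(z - 3)*(z - 1/2)*(z + 1/4)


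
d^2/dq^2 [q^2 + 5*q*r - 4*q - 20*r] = 2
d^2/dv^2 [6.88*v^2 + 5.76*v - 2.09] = 13.7600000000000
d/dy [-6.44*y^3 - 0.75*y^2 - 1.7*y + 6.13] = -19.32*y^2 - 1.5*y - 1.7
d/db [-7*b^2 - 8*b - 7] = -14*b - 8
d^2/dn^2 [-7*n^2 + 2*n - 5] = -14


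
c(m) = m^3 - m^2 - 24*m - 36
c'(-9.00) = 237.00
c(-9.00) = -630.00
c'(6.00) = 72.00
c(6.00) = 0.00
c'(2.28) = -12.96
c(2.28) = -84.07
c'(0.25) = -24.31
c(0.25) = -42.05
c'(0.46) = -24.29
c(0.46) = -47.15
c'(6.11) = 75.78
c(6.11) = 8.13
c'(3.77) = 11.10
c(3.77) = -87.11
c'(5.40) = 52.68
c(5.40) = -37.30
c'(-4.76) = 53.49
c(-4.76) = -52.27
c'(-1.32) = -16.13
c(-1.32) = -8.36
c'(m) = 3*m^2 - 2*m - 24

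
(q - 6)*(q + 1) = q^2 - 5*q - 6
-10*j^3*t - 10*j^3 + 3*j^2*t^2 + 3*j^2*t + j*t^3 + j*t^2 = (-2*j + t)*(5*j + t)*(j*t + j)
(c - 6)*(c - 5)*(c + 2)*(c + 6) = c^4 - 3*c^3 - 46*c^2 + 108*c + 360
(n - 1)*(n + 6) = n^2 + 5*n - 6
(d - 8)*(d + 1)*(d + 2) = d^3 - 5*d^2 - 22*d - 16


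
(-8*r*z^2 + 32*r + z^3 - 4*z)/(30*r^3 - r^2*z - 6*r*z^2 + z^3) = (-8*r*z^2 + 32*r + z^3 - 4*z)/(30*r^3 - r^2*z - 6*r*z^2 + z^3)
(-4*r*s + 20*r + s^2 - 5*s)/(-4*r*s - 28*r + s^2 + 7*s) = (s - 5)/(s + 7)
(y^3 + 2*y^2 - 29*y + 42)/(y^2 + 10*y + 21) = (y^2 - 5*y + 6)/(y + 3)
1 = 1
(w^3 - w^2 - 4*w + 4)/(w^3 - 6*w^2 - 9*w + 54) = (w^3 - w^2 - 4*w + 4)/(w^3 - 6*w^2 - 9*w + 54)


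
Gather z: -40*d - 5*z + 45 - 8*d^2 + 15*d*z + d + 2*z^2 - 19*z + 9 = -8*d^2 - 39*d + 2*z^2 + z*(15*d - 24) + 54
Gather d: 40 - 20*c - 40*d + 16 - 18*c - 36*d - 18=-38*c - 76*d + 38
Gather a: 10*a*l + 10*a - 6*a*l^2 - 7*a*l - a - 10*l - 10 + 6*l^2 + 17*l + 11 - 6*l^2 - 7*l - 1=a*(-6*l^2 + 3*l + 9)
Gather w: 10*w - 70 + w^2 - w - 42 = w^2 + 9*w - 112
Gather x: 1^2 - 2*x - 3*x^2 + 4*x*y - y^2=-3*x^2 + x*(4*y - 2) - y^2 + 1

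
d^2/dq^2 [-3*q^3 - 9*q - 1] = -18*q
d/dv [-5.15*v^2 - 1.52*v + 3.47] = -10.3*v - 1.52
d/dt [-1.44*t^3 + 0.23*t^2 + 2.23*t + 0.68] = -4.32*t^2 + 0.46*t + 2.23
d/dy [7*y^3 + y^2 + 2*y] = 21*y^2 + 2*y + 2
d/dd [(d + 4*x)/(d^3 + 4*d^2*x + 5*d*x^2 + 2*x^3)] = 2*(-d^2 - 7*d*x - 9*x^2)/(d^5 + 7*d^4*x + 19*d^3*x^2 + 25*d^2*x^3 + 16*d*x^4 + 4*x^5)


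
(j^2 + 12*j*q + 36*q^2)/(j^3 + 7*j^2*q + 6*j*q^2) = (j + 6*q)/(j*(j + q))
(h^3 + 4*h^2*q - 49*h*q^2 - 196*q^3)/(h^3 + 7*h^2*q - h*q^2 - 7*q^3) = (-h^2 + 3*h*q + 28*q^2)/(-h^2 + q^2)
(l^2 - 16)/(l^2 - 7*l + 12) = (l + 4)/(l - 3)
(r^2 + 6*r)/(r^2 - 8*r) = (r + 6)/(r - 8)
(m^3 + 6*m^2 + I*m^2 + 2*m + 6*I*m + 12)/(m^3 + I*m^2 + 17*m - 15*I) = (m^2 + 2*m*(3 + I) + 12*I)/(m^2 + 2*I*m + 15)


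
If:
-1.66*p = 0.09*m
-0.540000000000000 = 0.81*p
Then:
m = 12.30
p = -0.67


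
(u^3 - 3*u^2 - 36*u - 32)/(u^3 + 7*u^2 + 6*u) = (u^2 - 4*u - 32)/(u*(u + 6))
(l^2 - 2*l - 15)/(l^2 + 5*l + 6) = (l - 5)/(l + 2)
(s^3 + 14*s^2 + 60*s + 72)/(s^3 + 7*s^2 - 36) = (s^2 + 8*s + 12)/(s^2 + s - 6)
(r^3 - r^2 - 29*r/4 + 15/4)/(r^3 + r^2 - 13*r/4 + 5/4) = (r - 3)/(r - 1)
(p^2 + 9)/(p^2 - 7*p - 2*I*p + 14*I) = (p^2 + 9)/(p^2 - 7*p - 2*I*p + 14*I)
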